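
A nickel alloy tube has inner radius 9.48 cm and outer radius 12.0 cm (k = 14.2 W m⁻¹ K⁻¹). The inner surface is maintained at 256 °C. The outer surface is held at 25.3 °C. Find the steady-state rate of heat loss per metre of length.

Q' = 87.3 kW/m

Q' = 2πk·ΔT/ln(r₂/r₁) = 2π × 14.2 × 230.7 / ln(0.120/0.0948) = 87300 W/m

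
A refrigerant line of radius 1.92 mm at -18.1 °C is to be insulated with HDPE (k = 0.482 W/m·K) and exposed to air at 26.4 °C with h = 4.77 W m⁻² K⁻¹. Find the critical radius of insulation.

For a cylinder, r_cr = k_ins/h = 0.482/4.77 = 0.101 m = 10.1 cm

r_cr = 10.1 cm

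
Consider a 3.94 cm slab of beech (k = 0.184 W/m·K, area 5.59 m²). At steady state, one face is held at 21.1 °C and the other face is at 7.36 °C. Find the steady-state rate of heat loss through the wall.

Q = kA·ΔT/L = 0.184 × 5.59 × |21.1 °C − 7.36 °C| / 0.0394 = 359 W

Q = 359 W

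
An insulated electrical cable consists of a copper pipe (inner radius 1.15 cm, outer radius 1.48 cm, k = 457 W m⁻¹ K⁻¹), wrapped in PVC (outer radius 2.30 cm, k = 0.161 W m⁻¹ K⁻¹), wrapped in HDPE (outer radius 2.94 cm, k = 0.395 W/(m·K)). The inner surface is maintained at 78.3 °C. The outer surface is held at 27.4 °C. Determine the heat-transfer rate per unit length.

Q' = 95.2 W/m

Treat each layer as a resistance in series:
  R'_copper = ln(0.0148/0.0115)/(2πk) = 0.2523/(2π·457) = 8.786×10^-5 m·K/W
  R'_PVC = ln(0.0230/0.0148)/(2πk) = 0.4409/(2π·0.161) = 0.4358 m·K/W
  R'_HDPE = ln(0.0294/0.0230)/(2πk) = 0.2455/(2π·0.395) = 0.09892 m·K/W
ΣR = 8.786×10^-5 + 0.4358 + 0.09892 = 0.5348 m·K/W
Q' = ΔT/ΣR = (78.3 °C − 27.4 °C)/0.5348 = 95.2 W/m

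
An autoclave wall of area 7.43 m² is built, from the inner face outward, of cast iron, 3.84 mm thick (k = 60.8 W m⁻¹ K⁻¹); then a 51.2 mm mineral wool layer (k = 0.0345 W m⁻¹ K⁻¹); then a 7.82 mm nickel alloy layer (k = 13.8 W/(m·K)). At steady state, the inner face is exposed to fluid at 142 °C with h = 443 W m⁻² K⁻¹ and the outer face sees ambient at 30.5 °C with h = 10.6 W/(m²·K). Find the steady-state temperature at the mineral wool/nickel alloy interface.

Series thermal resistances, inner to outer:
  R_conv,in = 1/(hA) = 1/(443·7.43) = 3.038×10^-4 K/W
  R_cast iron = L/(kA) = 0.00384/(60.8·7.43) = 8.500×10^-6 K/W
  R_mineral wool = L/(kA) = 0.0512/(0.0345·7.43) = 0.1997 K/W
  R_nickel alloy = L/(kA) = 0.00782/(13.8·7.43) = 7.627×10^-5 K/W
  R_conv,out = 1/(hA) = 1/(10.6·7.43) = 0.01270 K/W
ΣR = 3.038×10^-4 + 8.500×10^-6 + 0.1997 + 7.627×10^-5 + 0.01270 = 0.2128 K/W
Q = ΔT/ΣR = (142 °C − 30.5 °C)/0.2128 = 524.0 W
From the inner boundary to the mineral wool/nickel alloy interface, ΣR_partial = 0.2000 K/W.
T_interface = T_in − Q·ΣR_partial = 142 °C − (524.0)(0.2000) = 37.2 °C

T = 37.2 °C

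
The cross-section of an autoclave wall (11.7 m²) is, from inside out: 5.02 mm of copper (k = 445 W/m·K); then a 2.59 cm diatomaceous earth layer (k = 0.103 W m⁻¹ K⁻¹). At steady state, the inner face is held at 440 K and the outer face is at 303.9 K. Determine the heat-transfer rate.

Treat each layer as a resistance in series:
  R_copper = L/(kA) = 0.00502/(445·11.7) = 9.642×10^-7 K/W
  R_diatomaceous earth = L/(kA) = 0.0259/(0.103·11.7) = 0.02149 K/W
ΣR = 9.642×10^-7 + 0.02149 = 0.02149 K/W
Q = ΔT/ΣR = (440 K − 303.9 K)/0.02149 = 6330 W

Q = 6.33 kW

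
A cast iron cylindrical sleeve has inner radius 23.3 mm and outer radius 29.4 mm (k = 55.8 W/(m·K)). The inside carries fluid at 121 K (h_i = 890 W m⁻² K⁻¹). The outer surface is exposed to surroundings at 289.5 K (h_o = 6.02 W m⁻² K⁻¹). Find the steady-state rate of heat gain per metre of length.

Resistance network (inner→outer):
  R'_conv,in = 1/(2πr h) = 1/(2π·0.0233·890) = 0.007675 m·K/W
  R'_cast iron = ln(0.0294/0.0233)/(2πk) = 0.2325/(2π·55.8) = 6.633×10^-4 m·K/W
  R'_conv,out = 1/(2πr h) = 1/(2π·0.0294·6.02) = 0.8992 m·K/W
ΣR = 0.007675 + 6.633×10^-4 + 0.8992 = 0.9075 m·K/W
Q' = ΔT/ΣR = (121 K − 289.5 K)/0.9075 = -186 W/m
(Negative Q' ⇒ heat flows inward; heat gain = 186 W/m.)

Q' = 186 W/m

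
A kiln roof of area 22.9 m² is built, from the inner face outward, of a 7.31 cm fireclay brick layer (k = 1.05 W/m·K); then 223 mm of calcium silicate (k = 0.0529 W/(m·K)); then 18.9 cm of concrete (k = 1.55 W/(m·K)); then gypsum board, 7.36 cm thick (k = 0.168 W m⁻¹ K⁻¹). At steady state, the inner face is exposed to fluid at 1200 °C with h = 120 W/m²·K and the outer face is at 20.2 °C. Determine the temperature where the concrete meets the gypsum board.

T = 127 °C

Resistance network (inner→outer):
  R_conv,in = 1/(hA) = 1/(120·22.9) = 3.639×10^-4 K/W
  R_fireclay brick = L/(kA) = 0.0731/(1.05·22.9) = 0.003040 K/W
  R_calcium silicate = L/(kA) = 0.223/(0.0529·22.9) = 0.1841 K/W
  R_concrete = L/(kA) = 0.189/(1.55·22.9) = 0.005325 K/W
  R_gypsum board = L/(kA) = 0.0736/(0.168·22.9) = 0.01913 K/W
ΣR = 3.639×10^-4 + 0.003040 + 0.1841 + 0.005325 + 0.01913 = 0.2120 K/W
Q = ΔT/ΣR = (1200 °C − 20.2 °C)/0.2120 = 5565 W
From the inner boundary to the concrete/gypsum board interface, ΣR_partial = 0.1928 K/W.
T_interface = T_in − Q·ΣR_partial = 1200 °C − (5565)(0.1928) = 127 °C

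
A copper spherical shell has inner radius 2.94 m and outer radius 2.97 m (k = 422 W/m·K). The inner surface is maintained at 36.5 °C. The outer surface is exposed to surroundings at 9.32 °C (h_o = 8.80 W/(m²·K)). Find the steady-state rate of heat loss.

Treat each layer as a resistance in series:
  R_copper = (1/2.94 − 1/2.97)/(4πk) = 0.003436/(4π·422) = 6.479×10^-7 K/W
  R_conv,out = 1/(4πr²h) = 1/(4π·2.97²·8.80) = 0.001025 K/W
ΣR = 6.479×10^-7 + 0.001025 = 0.001026 K/W
Q = ΔT/ΣR = (36.5 °C − 9.32 °C)/0.001026 = 26500 W

Q = 26500 W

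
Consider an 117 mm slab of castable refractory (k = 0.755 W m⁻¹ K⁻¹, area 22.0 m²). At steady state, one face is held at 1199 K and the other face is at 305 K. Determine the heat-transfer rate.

Q = kA·ΔT/L = 0.755 × 22.0 × |1199 K − 305 K| / 0.117 = 1.27×10^5 W

Q = 127 kW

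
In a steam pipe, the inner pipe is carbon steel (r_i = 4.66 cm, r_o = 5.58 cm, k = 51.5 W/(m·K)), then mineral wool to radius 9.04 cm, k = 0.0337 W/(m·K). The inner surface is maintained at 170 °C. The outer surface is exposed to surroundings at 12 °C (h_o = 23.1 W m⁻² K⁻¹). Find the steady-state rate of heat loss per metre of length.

Resistance network (inner→outer):
  R'_carbon steel = ln(0.0558/0.0466)/(2πk) = 0.1802/(2π·51.5) = 5.568×10^-4 m·K/W
  R'_mineral wool = ln(0.0904/0.0558)/(2πk) = 0.4825/(2π·0.0337) = 2.279 m·K/W
  R'_conv,out = 1/(2πr h) = 1/(2π·0.0904·23.1) = 0.07621 m·K/W
ΣR = 5.568×10^-4 + 2.279 + 0.07621 = 2.356 m·K/W
Q' = ΔT/ΣR = (170 °C − 12 °C)/2.356 = 67.1 W/m

Q' = 67.1 W/m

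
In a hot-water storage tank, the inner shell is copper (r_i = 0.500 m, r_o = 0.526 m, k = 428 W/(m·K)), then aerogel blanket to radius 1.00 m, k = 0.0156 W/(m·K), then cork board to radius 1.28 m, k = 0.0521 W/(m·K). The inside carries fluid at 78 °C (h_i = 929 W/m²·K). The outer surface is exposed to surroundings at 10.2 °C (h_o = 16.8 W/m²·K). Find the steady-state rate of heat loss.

Q = 13.7 W

Resistance network (inner→outer):
  R_conv,in = 1/(4πr²h) = 1/(4π·0.500²·929) = 3.426×10^-4 K/W
  R_copper = (1/0.500 − 1/0.526)/(4πk) = 0.09886/(4π·428) = 1.838×10^-5 K/W
  R_aerogel blanket = (1/0.526 − 1/1.00)/(4πk) = 0.9011/(4π·0.0156) = 4.597 K/W
  R_cork board = (1/1.00 − 1/1.28)/(4πk) = 0.2188/(4π·0.0521) = 0.3341 K/W
  R_conv,out = 1/(4πr²h) = 1/(4π·1.28²·16.8) = 0.002891 K/W
ΣR = 3.426×10^-4 + 1.838×10^-5 + 4.597 + 0.3341 + 0.002891 = 4.934 K/W
Q = ΔT/ΣR = (78 °C − 10.2 °C)/4.934 = 13.7 W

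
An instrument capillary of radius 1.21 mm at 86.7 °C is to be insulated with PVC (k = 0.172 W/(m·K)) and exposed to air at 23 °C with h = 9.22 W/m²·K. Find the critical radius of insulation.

For a cylinder, r_cr = k_ins/h = 0.172/9.22 = 0.0187 m = 1.87 cm

r_cr = 1.87 cm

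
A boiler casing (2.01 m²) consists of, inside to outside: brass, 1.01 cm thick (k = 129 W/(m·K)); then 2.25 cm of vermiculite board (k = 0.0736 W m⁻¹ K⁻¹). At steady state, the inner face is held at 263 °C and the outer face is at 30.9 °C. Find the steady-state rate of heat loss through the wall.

Q = 1530 W

Treat each layer as a resistance in series:
  R_brass = L/(kA) = 0.0101/(129·2.01) = 3.895×10^-5 K/W
  R_vermiculite board = L/(kA) = 0.0225/(0.0736·2.01) = 0.1521 K/W
ΣR = 3.895×10^-5 + 0.1521 = 0.1521 K/W
Q = ΔT/ΣR = (263 °C − 30.9 °C)/0.1521 = 1530 W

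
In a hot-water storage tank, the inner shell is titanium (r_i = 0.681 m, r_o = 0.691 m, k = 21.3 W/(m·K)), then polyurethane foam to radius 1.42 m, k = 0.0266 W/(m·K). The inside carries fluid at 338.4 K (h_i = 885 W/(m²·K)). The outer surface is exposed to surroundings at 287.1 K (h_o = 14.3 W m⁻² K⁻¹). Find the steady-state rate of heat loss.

Resistance network (inner→outer):
  R_conv,in = 1/(4πr²h) = 1/(4π·0.681²·885) = 1.939×10^-4 K/W
  R_titanium = (1/0.681 − 1/0.691)/(4πk) = 0.02125/(4π·21.3) = 7.939×10^-5 K/W
  R_polyurethane foam = (1/0.691 − 1/1.42)/(4πk) = 0.7430/(4π·0.0266) = 2.223 K/W
  R_conv,out = 1/(4πr²h) = 1/(4π·1.42²·14.3) = 0.002760 K/W
ΣR = 1.939×10^-4 + 7.939×10^-5 + 2.223 + 0.002760 = 2.226 K/W
Q = ΔT/ΣR = (338.4 K − 287.1 K)/2.226 = 23.0 W

Q = 23.0 W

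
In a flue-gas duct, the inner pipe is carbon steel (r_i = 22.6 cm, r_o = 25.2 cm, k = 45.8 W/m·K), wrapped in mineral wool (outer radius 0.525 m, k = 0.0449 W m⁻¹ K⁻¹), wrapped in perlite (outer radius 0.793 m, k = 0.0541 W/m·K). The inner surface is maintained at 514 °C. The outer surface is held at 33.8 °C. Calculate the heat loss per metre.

Q' = 126 W/m

Series thermal resistances, inner to outer:
  R'_carbon steel = ln(0.252/0.226)/(2πk) = 0.1089/(2π·45.8) = 3.784×10^-4 m·K/W
  R'_mineral wool = ln(0.525/0.252)/(2πk) = 0.7340/(2π·0.0449) = 2.602 m·K/W
  R'_perlite = ln(0.793/0.525)/(2πk) = 0.4124/(2π·0.0541) = 1.213 m·K/W
ΣR = 3.784×10^-4 + 2.602 + 1.213 = 3.815 m·K/W
Q' = ΔT/ΣR = (514 °C − 33.8 °C)/3.815 = 126 W/m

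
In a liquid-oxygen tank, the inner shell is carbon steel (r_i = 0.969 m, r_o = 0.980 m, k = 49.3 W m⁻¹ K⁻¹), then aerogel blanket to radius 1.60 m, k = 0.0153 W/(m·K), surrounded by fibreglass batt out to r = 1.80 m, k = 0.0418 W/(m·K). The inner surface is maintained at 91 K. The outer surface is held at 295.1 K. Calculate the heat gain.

Q = 93.2 W

Resistance network (inner→outer):
  R_carbon steel = (1/0.969 − 1/0.980)/(4πk) = 0.01158/(4π·49.3) = 1.870×10^-5 K/W
  R_aerogel blanket = (1/0.980 − 1/1.60)/(4πk) = 0.3954/(4π·0.0153) = 2.057 K/W
  R_fibreglass batt = (1/1.60 − 1/1.80)/(4πk) = 0.06944/(4π·0.0418) = 0.1322 K/W
ΣR = 1.870×10^-5 + 2.057 + 0.1322 = 2.189 K/W
Q = ΔT/ΣR = (91 K − 295.1 K)/2.189 = -93.2 W
(Negative Q ⇒ heat flows inward; heat gain = 93.2 W.)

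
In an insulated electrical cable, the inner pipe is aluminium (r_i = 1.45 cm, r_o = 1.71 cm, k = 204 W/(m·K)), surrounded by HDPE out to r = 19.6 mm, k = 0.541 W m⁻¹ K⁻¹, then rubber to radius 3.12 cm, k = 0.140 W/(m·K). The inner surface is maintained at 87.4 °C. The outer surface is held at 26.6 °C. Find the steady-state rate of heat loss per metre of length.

Q' = 107 W/m

Resistance network (inner→outer):
  R'_aluminium = ln(0.0171/0.0145)/(2πk) = 0.1649/(2π·204) = 1.287×10^-4 m·K/W
  R'_HDPE = ln(0.0196/0.0171)/(2πk) = 0.1365/(2π·0.541) = 0.04014 m·K/W
  R'_rubber = ln(0.0312/0.0196)/(2πk) = 0.4649/(2π·0.140) = 0.5285 m·K/W
ΣR = 1.287×10^-4 + 0.04014 + 0.5285 = 0.5688 m·K/W
Q' = ΔT/ΣR = (87.4 °C − 26.6 °C)/0.5688 = 107 W/m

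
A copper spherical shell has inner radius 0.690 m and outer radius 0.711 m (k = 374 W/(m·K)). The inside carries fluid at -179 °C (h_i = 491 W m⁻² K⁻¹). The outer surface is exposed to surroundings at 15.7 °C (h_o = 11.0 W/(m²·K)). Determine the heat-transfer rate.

Q = 13.3 kW

Treat each layer as a resistance in series:
  R_conv,in = 1/(4πr²h) = 1/(4π·0.690²·491) = 3.404×10^-4 K/W
  R_copper = (1/0.690 − 1/0.711)/(4πk) = 0.04281/(4π·374) = 9.108×10^-6 K/W
  R_conv,out = 1/(4πr²h) = 1/(4π·0.711²·11.0) = 0.01431 K/W
ΣR = 3.404×10^-4 + 9.108×10^-6 + 0.01431 = 0.01466 K/W
Q = ΔT/ΣR = (-179 °C − 15.7 °C)/0.01466 = -13300 W
(Negative Q ⇒ heat flows inward; heat gain = 13300 W.)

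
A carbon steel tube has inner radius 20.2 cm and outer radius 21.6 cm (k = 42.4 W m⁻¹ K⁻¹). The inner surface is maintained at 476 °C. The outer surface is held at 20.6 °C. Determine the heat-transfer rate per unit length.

Q' = 1810 kW/m

Q' = 2πk·ΔT/ln(r₂/r₁) = 2π × 42.4 × 455.4 / ln(0.216/0.202) = 1.81×10^6 W/m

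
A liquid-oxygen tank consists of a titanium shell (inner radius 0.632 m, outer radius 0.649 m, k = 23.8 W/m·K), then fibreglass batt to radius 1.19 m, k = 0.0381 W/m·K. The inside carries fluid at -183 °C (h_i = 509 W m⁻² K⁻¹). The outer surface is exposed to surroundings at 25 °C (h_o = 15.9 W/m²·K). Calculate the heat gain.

Q = 142 W

Treat each layer as a resistance in series:
  R_conv,in = 1/(4πr²h) = 1/(4π·0.632²·509) = 3.914×10^-4 K/W
  R_titanium = (1/0.632 − 1/0.649)/(4πk) = 0.04145/(4π·23.8) = 1.386×10^-4 K/W
  R_fibreglass batt = (1/0.649 − 1/1.19)/(4πk) = 0.7005/(4π·0.0381) = 1.463 K/W
  R_conv,out = 1/(4πr²h) = 1/(4π·1.19²·15.9) = 0.003534 K/W
ΣR = 3.914×10^-4 + 1.386×10^-4 + 1.463 + 0.003534 = 1.467 K/W
Q = ΔT/ΣR = (-183 °C − 25 °C)/1.467 = -142 W
(Negative Q ⇒ heat flows inward; heat gain = 142 W.)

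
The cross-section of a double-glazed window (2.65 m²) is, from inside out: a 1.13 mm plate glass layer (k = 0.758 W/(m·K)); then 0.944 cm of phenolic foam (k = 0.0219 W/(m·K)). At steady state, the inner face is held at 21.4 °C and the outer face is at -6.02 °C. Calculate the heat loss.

Q = 168 W

Treat each layer as a resistance in series:
  R_plate glass = L/(kA) = 0.00113/(0.758·2.65) = 5.626×10^-4 K/W
  R_phenolic foam = L/(kA) = 0.00944/(0.0219·2.65) = 0.1627 K/W
ΣR = 5.626×10^-4 + 0.1627 = 0.1633 K/W
Q = ΔT/ΣR = (21.4 °C − -6.02 °C)/0.1633 = 168 W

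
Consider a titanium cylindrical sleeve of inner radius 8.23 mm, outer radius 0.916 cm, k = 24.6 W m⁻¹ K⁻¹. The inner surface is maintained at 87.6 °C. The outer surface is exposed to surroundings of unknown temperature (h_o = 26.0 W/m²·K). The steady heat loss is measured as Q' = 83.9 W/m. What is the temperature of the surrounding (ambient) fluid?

Sum the resistances:
  R'_titanium = ln(0.00916/0.00823)/(2πk) = 0.1071/(2π·24.6) = 6.926×10^-4 m·K/W
  R'_conv,out = 1/(2πr h) = 1/(2π·0.00916·26.0) = 0.6683 m·K/W
ΣR = 0.6690 m·K/W
ΔT = Q'·ΣR = 83.9 × 0.6690 = 56.13 K
Heat flows outward, so T_out = T_in − ΔT = 87.6 − 56.13 = 31.5 °C

T_out = 31.5 °C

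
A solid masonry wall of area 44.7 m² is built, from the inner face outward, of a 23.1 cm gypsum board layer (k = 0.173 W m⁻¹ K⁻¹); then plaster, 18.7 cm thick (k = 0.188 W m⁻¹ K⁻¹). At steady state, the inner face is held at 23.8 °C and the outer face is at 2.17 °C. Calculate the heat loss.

Series thermal resistances, inner to outer:
  R_gypsum board = L/(kA) = 0.231/(0.173·44.7) = 0.02987 K/W
  R_plaster = L/(kA) = 0.187/(0.188·44.7) = 0.02225 K/W
ΣR = 0.02987 + 0.02225 = 0.05212 K/W
Q = ΔT/ΣR = (23.8 °C − 2.17 °C)/0.05212 = 415 W

Q = 415 W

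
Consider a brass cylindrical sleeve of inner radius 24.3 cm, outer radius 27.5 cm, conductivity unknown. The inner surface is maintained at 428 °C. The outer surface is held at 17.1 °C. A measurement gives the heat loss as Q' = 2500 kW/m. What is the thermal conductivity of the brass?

ΣR = ΔT/Q' = |428 − 17.1|/2.50×10^6 = 1.644×10^-4 m·K/W
ln(r₂/r₁)/(2πk) = 1.644×10^-4 ⇒ k = 0.1237/(2π·1.644×10^-4) = 120 W/m·K

k = 120 W/m·K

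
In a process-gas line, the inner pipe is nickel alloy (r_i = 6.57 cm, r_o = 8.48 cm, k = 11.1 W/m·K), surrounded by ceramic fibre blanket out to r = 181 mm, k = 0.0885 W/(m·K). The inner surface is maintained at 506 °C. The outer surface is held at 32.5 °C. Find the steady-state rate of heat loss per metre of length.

Resistance network (inner→outer):
  R'_nickel alloy = ln(0.0848/0.0657)/(2πk) = 0.2552/(2π·11.1) = 0.003659 m·K/W
  R'_ceramic fibre blanket = ln(0.181/0.0848)/(2πk) = 0.7582/(2π·0.0885) = 1.364 m·K/W
ΣR = 0.003659 + 1.364 = 1.368 m·K/W
Q' = ΔT/ΣR = (506 °C − 32.5 °C)/1.368 = 346 W/m

Q' = 346 W/m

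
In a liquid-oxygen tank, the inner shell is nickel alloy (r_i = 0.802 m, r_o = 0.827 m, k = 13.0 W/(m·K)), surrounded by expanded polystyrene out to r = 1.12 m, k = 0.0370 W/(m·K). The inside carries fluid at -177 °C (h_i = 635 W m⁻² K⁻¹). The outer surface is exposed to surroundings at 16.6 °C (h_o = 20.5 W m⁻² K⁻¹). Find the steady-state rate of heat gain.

Resistance network (inner→outer):
  R_conv,in = 1/(4πr²h) = 1/(4π·0.802²·635) = 1.948×10^-4 K/W
  R_nickel alloy = (1/0.802 − 1/0.827)/(4πk) = 0.03769/(4π·13.0) = 2.307×10^-4 K/W
  R_expanded polystyrene = (1/0.827 − 1/1.12)/(4πk) = 0.3163/(4π·0.0370) = 0.6804 K/W
  R_conv,out = 1/(4πr²h) = 1/(4π·1.12²·20.5) = 0.003095 K/W
ΣR = 1.948×10^-4 + 2.307×10^-4 + 0.6804 + 0.003095 = 0.6839 K/W
Q = ΔT/ΣR = (-177 °C − 16.6 °C)/0.6839 = -283 W
(Negative Q ⇒ heat flows inward; heat gain = 283 W.)

Q = 283 W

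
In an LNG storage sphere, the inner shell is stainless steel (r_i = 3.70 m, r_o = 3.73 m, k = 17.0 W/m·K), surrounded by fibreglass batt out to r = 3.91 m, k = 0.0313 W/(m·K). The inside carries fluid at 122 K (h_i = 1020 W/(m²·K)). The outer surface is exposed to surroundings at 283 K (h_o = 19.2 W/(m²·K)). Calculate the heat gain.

Treat each layer as a resistance in series:
  R_conv,in = 1/(4πr²h) = 1/(4π·3.70²·1020) = 5.699×10^-6 K/W
  R_stainless steel = (1/3.70 − 1/3.73)/(4πk) = 0.002174/(4π·17.0) = 1.018×10^-5 K/W
  R_fibreglass batt = (1/3.73 − 1/3.91)/(4πk) = 0.01234/(4π·0.0313) = 0.03138 K/W
  R_conv,out = 1/(4πr²h) = 1/(4π·3.91²·19.2) = 2.711×10^-4 K/W
ΣR = 5.699×10^-6 + 1.018×10^-5 + 0.03138 + 2.711×10^-4 = 0.03167 K/W
Q = ΔT/ΣR = (122 K − 283 K)/0.03167 = -5080 W
(Negative Q ⇒ heat flows inward; heat gain = 5080 W.)

Q = 5.08 kW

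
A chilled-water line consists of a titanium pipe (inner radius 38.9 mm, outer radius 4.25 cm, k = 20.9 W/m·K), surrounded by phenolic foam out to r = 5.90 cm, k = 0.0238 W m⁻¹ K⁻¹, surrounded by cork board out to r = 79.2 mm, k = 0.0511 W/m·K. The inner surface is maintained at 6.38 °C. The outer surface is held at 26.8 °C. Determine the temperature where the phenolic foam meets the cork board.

Treat each layer as a resistance in series:
  R'_titanium = ln(0.0425/0.0389)/(2πk) = 0.08851/(2π·20.9) = 6.740×10^-4 m·K/W
  R'_phenolic foam = ln(0.0590/0.0425)/(2πk) = 0.3280/(2π·0.0238) = 2.194 m·K/W
  R'_cork board = ln(0.0792/0.0590)/(2πk) = 0.2944/(2π·0.0511) = 0.9171 m·K/W
ΣR = 6.740×10^-4 + 2.194 + 0.9171 = 3.112 m·K/W
Q' = ΔT/ΣR = (6.38 °C − 26.8 °C)/3.112 = -6.562 W/m
From the inner boundary to the phenolic foam/cork board interface, ΣR_partial = 2.195 m·K/W.
T_interface = T_in − Q'·ΣR_partial = 6.38 °C − (-6.562)(2.195) = 20.8 °C

T = 20.8 °C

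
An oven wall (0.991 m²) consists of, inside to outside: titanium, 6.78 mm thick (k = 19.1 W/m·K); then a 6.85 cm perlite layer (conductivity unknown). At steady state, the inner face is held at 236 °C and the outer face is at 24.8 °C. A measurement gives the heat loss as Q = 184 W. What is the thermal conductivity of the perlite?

ΣR = ΔT/Q = |236 − 24.8|/184 = 1.148 K/W
Known resistances:
  R_titanium = L/(kA) = 0.00678/(19.1·0.991) = 3.582×10^-4 K/W
R_perlite = ΣR − ΣR_known = 1.148 − 3.582×10^-4 = 1.148 K/W
L/(kA) = 1.148 ⇒ k = 0.0685/(1.148·0.991) = 0.0602 W/m·K

k = 0.0602 W/m·K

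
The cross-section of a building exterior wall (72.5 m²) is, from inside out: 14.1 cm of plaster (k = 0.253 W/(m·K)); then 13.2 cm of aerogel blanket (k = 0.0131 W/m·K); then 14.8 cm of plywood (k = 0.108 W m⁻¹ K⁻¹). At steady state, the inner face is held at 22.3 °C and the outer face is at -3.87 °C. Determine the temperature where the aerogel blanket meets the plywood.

T = -0.88 °C

Series thermal resistances, inner to outer:
  R_plaster = L/(kA) = 0.141/(0.253·72.5) = 0.007687 K/W
  R_aerogel blanket = L/(kA) = 0.132/(0.0131·72.5) = 0.1390 K/W
  R_plywood = L/(kA) = 0.148/(0.108·72.5) = 0.01890 K/W
ΣR = 0.007687 + 0.1390 + 0.01890 = 0.1656 K/W
Q = ΔT/ΣR = (22.3 °C − -3.87 °C)/0.1656 = 158.0 W
From the inner boundary to the aerogel blanket/plywood interface, ΣR_partial = 0.1467 K/W.
T_interface = T_in − Q·ΣR_partial = 22.3 °C − (158.0)(0.1467) = -0.88 °C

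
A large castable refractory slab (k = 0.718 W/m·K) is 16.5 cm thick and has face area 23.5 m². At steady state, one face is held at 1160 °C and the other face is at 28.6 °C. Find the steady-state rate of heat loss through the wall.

Q = kA·ΔT/L = 0.718 × 23.5 × |1160 °C − 28.6 °C| / 0.165 = 1.16×10^5 W

Q = 116 kW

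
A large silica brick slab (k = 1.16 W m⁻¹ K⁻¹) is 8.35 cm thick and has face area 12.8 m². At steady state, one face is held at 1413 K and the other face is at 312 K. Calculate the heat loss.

Q = kA·ΔT/L = 1.16 × 12.8 × |1413 K − 312 K| / 0.0835 = 1.96×10^5 W

Q = 1.96×10^5 W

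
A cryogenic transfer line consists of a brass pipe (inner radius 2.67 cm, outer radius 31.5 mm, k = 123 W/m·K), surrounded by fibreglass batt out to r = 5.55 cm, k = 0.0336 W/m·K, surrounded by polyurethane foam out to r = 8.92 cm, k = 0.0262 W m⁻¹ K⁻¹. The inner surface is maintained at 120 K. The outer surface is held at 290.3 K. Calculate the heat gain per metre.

Q' = 30.6 W/m

Series thermal resistances, inner to outer:
  R'_brass = ln(0.0315/0.0267)/(2πk) = 0.1653/(2π·123) = 2.139×10^-4 m·K/W
  R'_fibreglass batt = ln(0.0555/0.0315)/(2πk) = 0.5664/(2π·0.0336) = 2.683 m·K/W
  R'_polyurethane foam = ln(0.0892/0.0555)/(2πk) = 0.4745/(2π·0.0262) = 2.882 m·K/W
ΣR = 2.139×10^-4 + 2.683 + 2.882 = 5.565 m·K/W
Q' = ΔT/ΣR = (120 K − 290.3 K)/5.565 = -30.6 W/m
(Negative Q' ⇒ heat flows inward; heat gain = 30.6 W/m.)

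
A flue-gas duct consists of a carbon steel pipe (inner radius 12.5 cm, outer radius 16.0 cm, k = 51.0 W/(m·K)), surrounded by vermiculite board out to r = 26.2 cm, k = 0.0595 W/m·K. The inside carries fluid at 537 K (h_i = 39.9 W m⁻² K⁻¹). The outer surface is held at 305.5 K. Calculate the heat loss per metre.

Series thermal resistances, inner to outer:
  R'_conv,in = 1/(2πr h) = 1/(2π·0.125·39.9) = 0.03191 m·K/W
  R'_carbon steel = ln(0.160/0.125)/(2πk) = 0.2469/(2π·51.0) = 7.704×10^-4 m·K/W
  R'_vermiculite board = ln(0.262/0.160)/(2πk) = 0.4932/(2π·0.0595) = 1.319 m·K/W
ΣR = 0.03191 + 7.704×10^-4 + 1.319 = 1.352 m·K/W
Q' = ΔT/ΣR = (537 K − 305.5 K)/1.352 = 171 W/m

Q' = 171 W/m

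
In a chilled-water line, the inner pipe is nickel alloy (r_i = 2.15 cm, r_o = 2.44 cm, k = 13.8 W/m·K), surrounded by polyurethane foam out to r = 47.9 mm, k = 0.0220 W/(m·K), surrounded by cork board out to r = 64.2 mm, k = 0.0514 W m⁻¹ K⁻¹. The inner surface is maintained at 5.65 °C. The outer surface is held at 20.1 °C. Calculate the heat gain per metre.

Series thermal resistances, inner to outer:
  R'_nickel alloy = ln(0.0244/0.0215)/(2πk) = 0.1265/(2π·13.8) = 0.001459 m·K/W
  R'_polyurethane foam = ln(0.0479/0.0244)/(2πk) = 0.6745/(2π·0.0220) = 4.880 m·K/W
  R'_cork board = ln(0.0642/0.0479)/(2πk) = 0.2929/(2π·0.0514) = 0.9069 m·K/W
ΣR = 0.001459 + 4.880 + 0.9069 = 5.788 m·K/W
Q' = ΔT/ΣR = (5.65 °C − 20.1 °C)/5.788 = -2.50 W/m
(Negative Q' ⇒ heat flows inward; heat gain = 2.50 W/m.)

Q' = 2.50 W/m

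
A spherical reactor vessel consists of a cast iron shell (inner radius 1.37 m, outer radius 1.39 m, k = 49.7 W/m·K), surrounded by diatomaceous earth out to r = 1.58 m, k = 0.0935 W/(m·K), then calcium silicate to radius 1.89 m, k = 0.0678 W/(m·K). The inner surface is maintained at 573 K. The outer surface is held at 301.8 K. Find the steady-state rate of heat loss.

Q = 1390 W

Resistance network (inner→outer):
  R_cast iron = (1/1.37 − 1/1.39)/(4πk) = 0.01050/(4π·49.7) = 1.682×10^-5 K/W
  R_diatomaceous earth = (1/1.39 − 1/1.58)/(4πk) = 0.08651/(4π·0.0935) = 0.07363 K/W
  R_calcium silicate = (1/1.58 − 1/1.89)/(4πk) = 0.1038/(4π·0.0678) = 0.1218 K/W
ΣR = 1.682×10^-5 + 0.07363 + 0.1218 = 0.1954 K/W
Q = ΔT/ΣR = (573 K − 301.8 K)/0.1954 = 1390 W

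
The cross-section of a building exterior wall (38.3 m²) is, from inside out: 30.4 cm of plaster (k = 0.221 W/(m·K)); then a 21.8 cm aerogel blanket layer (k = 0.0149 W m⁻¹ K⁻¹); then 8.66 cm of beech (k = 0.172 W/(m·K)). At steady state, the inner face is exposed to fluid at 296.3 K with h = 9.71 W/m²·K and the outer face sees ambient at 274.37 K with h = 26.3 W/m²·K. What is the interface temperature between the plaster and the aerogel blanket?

Series thermal resistances, inner to outer:
  R_conv,in = 1/(hA) = 1/(9.71·38.3) = 0.002689 K/W
  R_plaster = L/(kA) = 0.304/(0.221·38.3) = 0.03592 K/W
  R_aerogel blanket = L/(kA) = 0.218/(0.0149·38.3) = 0.3820 K/W
  R_beech = L/(kA) = 0.0866/(0.172·38.3) = 0.01315 K/W
  R_conv,out = 1/(hA) = 1/(26.3·38.3) = 9.928×10^-4 K/W
ΣR = 0.002689 + 0.03592 + 0.3820 + 0.01315 + 9.928×10^-4 = 0.4348 K/W
Q = ΔT/ΣR = (296.3 K − 274.37 K)/0.4348 = 50.44 W
From the inner boundary to the plaster/aerogel blanket interface, ΣR_partial = 0.03861 K/W.
T_interface = T_in − Q·ΣR_partial = 296.3 K − (50.44)(0.03861) = 294.4 K

T = 294.4 K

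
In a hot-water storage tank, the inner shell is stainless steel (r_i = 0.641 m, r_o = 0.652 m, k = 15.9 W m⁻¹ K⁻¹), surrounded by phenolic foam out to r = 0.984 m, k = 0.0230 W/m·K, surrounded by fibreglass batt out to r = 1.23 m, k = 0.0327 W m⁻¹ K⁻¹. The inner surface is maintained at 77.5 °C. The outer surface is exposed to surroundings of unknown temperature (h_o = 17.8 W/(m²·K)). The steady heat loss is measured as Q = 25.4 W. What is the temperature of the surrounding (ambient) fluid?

Series resistances:
  R_stainless steel = (1/0.641 − 1/0.652)/(4πk) = 0.02632/(4π·15.9) = 1.317×10^-4 K/W
  R_phenolic foam = (1/0.652 − 1/0.984)/(4πk) = 0.5175/(4π·0.0230) = 1.790 K/W
  R_fibreglass batt = (1/0.984 − 1/1.23)/(4πk) = 0.2033/(4π·0.0327) = 0.4946 K/W
  R_conv,out = 1/(4πr²h) = 1/(4π·1.23²·17.8) = 0.002955 K/W
ΣR = 2.288 K/W
ΔT = Q·ΣR = 25.4 × 2.288 = 58.12 K
Heat flows outward, so T_out = T_in − ΔT = 77.5 − 58.12 = 19.4 °C

T_out = 19.4 °C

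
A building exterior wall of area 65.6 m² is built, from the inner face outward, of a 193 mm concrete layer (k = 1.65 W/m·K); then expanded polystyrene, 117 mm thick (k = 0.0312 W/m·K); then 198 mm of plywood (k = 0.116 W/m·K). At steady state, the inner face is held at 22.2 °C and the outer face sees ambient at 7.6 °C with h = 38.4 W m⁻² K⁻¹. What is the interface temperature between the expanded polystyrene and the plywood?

Treat each layer as a resistance in series:
  R_concrete = L/(kA) = 0.193/(1.65·65.6) = 0.001783 K/W
  R_expanded polystyrene = L/(kA) = 0.117/(0.0312·65.6) = 0.05716 K/W
  R_plywood = L/(kA) = 0.198/(0.116·65.6) = 0.02602 K/W
  R_conv,out = 1/(hA) = 1/(38.4·65.6) = 3.970×10^-4 K/W
ΣR = 0.001783 + 0.05716 + 0.02602 + 3.970×10^-4 = 0.08536 K/W
Q = ΔT/ΣR = (22.2 °C − 7.6 °C)/0.08536 = 171.0 W
From the inner boundary to the expanded polystyrene/plywood interface, ΣR_partial = 0.05894 K/W.
T_interface = T_in − Q·ΣR_partial = 22.2 °C − (171.0)(0.05894) = 12.1 °C

T = 12.1 °C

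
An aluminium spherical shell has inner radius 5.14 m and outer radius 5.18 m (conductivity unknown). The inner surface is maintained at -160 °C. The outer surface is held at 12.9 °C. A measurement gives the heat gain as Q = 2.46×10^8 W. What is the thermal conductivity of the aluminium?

k = 170 W/m·K

ΣR = ΔT/Q = |-160 − 12.9|/2.46×10^8 = 7.028×10^-7 K/W
(1/r₁−1/r₂)/(4πk) = 7.028×10^-7 ⇒ k = 0.001502/(4π·7.028×10^-7) = 170 W/m·K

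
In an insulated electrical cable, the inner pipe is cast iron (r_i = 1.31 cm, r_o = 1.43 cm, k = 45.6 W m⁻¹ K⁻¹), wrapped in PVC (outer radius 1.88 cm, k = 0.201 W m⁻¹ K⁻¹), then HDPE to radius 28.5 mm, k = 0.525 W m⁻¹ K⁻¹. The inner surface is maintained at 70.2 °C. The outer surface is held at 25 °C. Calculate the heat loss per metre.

Q' = 132 W/m

Series thermal resistances, inner to outer:
  R'_cast iron = ln(0.0143/0.0131)/(2πk) = 0.08765/(2π·45.6) = 3.059×10^-4 m·K/W
  R'_PVC = ln(0.0188/0.0143)/(2πk) = 0.2736/(2π·0.201) = 0.2166 m·K/W
  R'_HDPE = ln(0.0285/0.0188)/(2πk) = 0.4160/(2π·0.525) = 0.1261 m·K/W
ΣR = 3.059×10^-4 + 0.2166 + 0.1261 = 0.3430 m·K/W
Q' = ΔT/ΣR = (70.2 °C − 25 °C)/0.3430 = 132 W/m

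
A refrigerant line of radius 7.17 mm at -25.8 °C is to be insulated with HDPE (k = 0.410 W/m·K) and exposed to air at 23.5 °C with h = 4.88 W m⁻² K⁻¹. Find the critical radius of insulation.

r_cr = 8.40 cm

For a cylinder, r_cr = k_ins/h = 0.410/4.88 = 0.0840 m = 8.40 cm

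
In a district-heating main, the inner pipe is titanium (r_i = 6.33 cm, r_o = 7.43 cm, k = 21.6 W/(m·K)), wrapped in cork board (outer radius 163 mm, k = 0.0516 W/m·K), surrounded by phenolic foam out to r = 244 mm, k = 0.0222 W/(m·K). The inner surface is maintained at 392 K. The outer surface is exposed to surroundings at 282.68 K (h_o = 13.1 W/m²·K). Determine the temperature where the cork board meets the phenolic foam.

Series thermal resistances, inner to outer:
  R'_titanium = ln(0.0743/0.0633)/(2πk) = 0.1602/(2π·21.6) = 0.001181 m·K/W
  R'_cork board = ln(0.163/0.0743)/(2πk) = 0.7856/(2π·0.0516) = 2.423 m·K/W
  R'_phenolic foam = ln(0.244/0.163)/(2πk) = 0.4034/(2π·0.0222) = 2.892 m·K/W
  R'_conv,out = 1/(2πr h) = 1/(2π·0.244·13.1) = 0.04979 m·K/W
ΣR = 0.001181 + 2.423 + 2.892 + 0.04979 = 5.366 m·K/W
Q' = ΔT/ΣR = (392 K − 282.68 K)/5.366 = 20.37 W/m
From the inner boundary to the cork board/phenolic foam interface, ΣR_partial = 2.424 m·K/W.
T_interface = T_in − Q'·ΣR_partial = 392 K − (20.37)(2.424) = 342.6 K

T = 342.6 K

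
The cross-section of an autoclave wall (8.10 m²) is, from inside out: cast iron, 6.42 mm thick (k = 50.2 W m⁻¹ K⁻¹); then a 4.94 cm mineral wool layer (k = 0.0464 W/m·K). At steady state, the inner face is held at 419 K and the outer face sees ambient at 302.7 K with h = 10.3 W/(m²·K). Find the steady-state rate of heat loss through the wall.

Treat each layer as a resistance in series:
  R_cast iron = L/(kA) = 0.00642/(50.2·8.10) = 1.579×10^-5 K/W
  R_mineral wool = L/(kA) = 0.0494/(0.0464·8.10) = 0.1314 K/W
  R_conv,out = 1/(hA) = 1/(10.3·8.10) = 0.01199 K/W
ΣR = 1.579×10^-5 + 0.1314 + 0.01199 = 0.1434 K/W
Q = ΔT/ΣR = (419 K − 302.7 K)/0.1434 = 811 W

Q = 811 W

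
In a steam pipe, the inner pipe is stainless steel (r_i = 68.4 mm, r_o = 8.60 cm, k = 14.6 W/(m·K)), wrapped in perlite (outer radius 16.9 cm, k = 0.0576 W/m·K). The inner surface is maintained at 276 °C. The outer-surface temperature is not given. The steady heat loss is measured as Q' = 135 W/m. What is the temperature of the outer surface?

T_out = 23.7 °C

Sum the resistances:
  R'_stainless steel = ln(0.0860/0.0684)/(2πk) = 0.2290/(2π·14.6) = 0.002496 m·K/W
  R'_perlite = ln(0.169/0.0860)/(2πk) = 0.6756/(2π·0.0576) = 1.867 m·K/W
ΣR = 1.869 m·K/W
ΔT = Q'·ΣR = 135 × 1.869 = 252.3 K
Heat flows outward, so T_out = T_in − ΔT = 276 − 252.3 = 23.7 °C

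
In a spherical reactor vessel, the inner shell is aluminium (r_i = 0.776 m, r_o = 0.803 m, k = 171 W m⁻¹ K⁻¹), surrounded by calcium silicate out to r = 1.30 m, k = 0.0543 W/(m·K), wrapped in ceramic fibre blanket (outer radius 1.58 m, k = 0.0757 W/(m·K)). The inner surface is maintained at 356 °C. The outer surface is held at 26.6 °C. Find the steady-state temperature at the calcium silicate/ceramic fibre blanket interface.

T = 82.7 °C

Series thermal resistances, inner to outer:
  R_aluminium = (1/0.776 − 1/0.803)/(4πk) = 0.04333/(4π·171) = 2.016×10^-5 K/W
  R_calcium silicate = (1/0.803 − 1/1.30)/(4πk) = 0.4761/(4π·0.0543) = 0.6977 K/W
  R_ceramic fibre blanket = (1/1.30 − 1/1.58)/(4πk) = 0.1363/(4π·0.0757) = 0.1433 K/W
ΣR = 2.016×10^-5 + 0.6977 + 0.1433 = 0.8410 K/W
Q = ΔT/ΣR = (356 °C − 26.6 °C)/0.8410 = 391.7 W
From the inner boundary to the calcium silicate/ceramic fibre blanket interface, ΣR_partial = 0.6977 K/W.
T_interface = T_in − Q·ΣR_partial = 356 °C − (391.7)(0.6977) = 82.7 °C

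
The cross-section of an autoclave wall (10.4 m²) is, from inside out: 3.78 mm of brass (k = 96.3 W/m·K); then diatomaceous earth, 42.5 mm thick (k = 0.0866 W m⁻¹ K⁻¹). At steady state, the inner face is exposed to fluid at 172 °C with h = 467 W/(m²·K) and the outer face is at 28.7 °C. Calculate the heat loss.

Q = 3.02 kW

Treat each layer as a resistance in series:
  R_conv,in = 1/(hA) = 1/(467·10.4) = 2.059×10^-4 K/W
  R_brass = L/(kA) = 0.00378/(96.3·10.4) = 3.774×10^-6 K/W
  R_diatomaceous earth = L/(kA) = 0.0425/(0.0866·10.4) = 0.04719 K/W
ΣR = 2.059×10^-4 + 3.774×10^-6 + 0.04719 = 0.04740 K/W
Q = ΔT/ΣR = (172 °C − 28.7 °C)/0.04740 = 3020 W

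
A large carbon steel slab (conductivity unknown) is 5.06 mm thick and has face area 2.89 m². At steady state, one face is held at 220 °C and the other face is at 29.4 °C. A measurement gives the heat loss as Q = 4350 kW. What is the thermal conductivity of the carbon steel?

ΣR = ΔT/Q = |220 − 29.4|/4.35×10^6 = 4.382×10^-5 K/W
L/(kA) = 4.382×10^-5 ⇒ k = 0.00506/(4.382×10^-5·2.89) = 40.0 W/m·K

k = 40.0 W/m·K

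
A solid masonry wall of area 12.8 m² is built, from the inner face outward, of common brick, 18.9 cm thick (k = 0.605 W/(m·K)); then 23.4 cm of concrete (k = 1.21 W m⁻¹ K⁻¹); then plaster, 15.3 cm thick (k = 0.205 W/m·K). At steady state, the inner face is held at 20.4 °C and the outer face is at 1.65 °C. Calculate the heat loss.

Q = 192 W

Series thermal resistances, inner to outer:
  R_common brick = L/(kA) = 0.189/(0.605·12.8) = 0.02441 K/W
  R_concrete = L/(kA) = 0.234/(1.21·12.8) = 0.01511 K/W
  R_plaster = L/(kA) = 0.153/(0.205·12.8) = 0.05831 K/W
ΣR = 0.02441 + 0.01511 + 0.05831 = 0.09783 K/W
Q = ΔT/ΣR = (20.4 °C − 1.65 °C)/0.09783 = 192 W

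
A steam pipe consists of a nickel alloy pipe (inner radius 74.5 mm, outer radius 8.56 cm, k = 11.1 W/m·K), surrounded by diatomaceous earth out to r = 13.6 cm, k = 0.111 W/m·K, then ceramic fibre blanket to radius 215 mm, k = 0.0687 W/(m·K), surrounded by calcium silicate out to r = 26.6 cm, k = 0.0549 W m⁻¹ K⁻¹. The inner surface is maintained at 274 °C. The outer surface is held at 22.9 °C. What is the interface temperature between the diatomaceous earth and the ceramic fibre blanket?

Treat each layer as a resistance in series:
  R'_nickel alloy = ln(0.0856/0.0745)/(2πk) = 0.1389/(2π·11.1) = 0.001991 m·K/W
  R'_diatomaceous earth = ln(0.136/0.0856)/(2πk) = 0.4630/(2π·0.111) = 0.6638 m·K/W
  R'_ceramic fibre blanket = ln(0.215/0.136)/(2πk) = 0.4580/(2π·0.0687) = 1.061 m·K/W
  R'_calcium silicate = ln(0.266/0.215)/(2πk) = 0.2129/(2π·0.0549) = 0.6171 m·K/W
ΣR = 0.001991 + 0.6638 + 1.061 + 0.6171 = 2.344 m·K/W
Q' = ΔT/ΣR = (274 °C − 22.9 °C)/2.344 = 107.1 W/m
From the inner boundary to the diatomaceous earth/ceramic fibre blanket interface, ΣR_partial = 0.6658 m·K/W.
T_interface = T_in − Q'·ΣR_partial = 274 °C − (107.1)(0.6658) = 203 °C

T = 203 °C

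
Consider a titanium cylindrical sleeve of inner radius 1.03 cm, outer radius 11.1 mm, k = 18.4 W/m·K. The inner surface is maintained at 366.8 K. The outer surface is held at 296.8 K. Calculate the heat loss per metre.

Q' = 2πk·ΔT/ln(r₂/r₁) = 2π × 18.4 × 70 / ln(0.0111/0.0103) = 1.08×10^5 W/m

Q' = 108 kW/m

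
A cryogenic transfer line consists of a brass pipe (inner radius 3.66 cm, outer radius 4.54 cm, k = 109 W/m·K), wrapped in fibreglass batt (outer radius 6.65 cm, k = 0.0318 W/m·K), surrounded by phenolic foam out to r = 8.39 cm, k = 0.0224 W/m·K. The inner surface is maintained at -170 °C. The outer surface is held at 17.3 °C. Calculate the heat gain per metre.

Resistance network (inner→outer):
  R'_brass = ln(0.0454/0.0366)/(2πk) = 0.2155/(2π·109) = 3.146×10^-4 m·K/W
  R'_fibreglass batt = ln(0.0665/0.0454)/(2πk) = 0.3817/(2π·0.0318) = 1.910 m·K/W
  R'_phenolic foam = ln(0.0839/0.0665)/(2πk) = 0.2324/(2π·0.0224) = 1.651 m·K/W
ΣR = 3.146×10^-4 + 1.910 + 1.651 = 3.561 m·K/W
Q' = ΔT/ΣR = (-170 °C − 17.3 °C)/3.561 = -52.6 W/m
(Negative Q' ⇒ heat flows inward; heat gain = 52.6 W/m.)

Q' = 52.6 W/m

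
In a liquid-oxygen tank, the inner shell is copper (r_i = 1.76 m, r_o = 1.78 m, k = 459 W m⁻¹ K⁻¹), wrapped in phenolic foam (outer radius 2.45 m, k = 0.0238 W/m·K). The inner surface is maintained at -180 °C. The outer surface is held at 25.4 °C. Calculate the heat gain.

Series thermal resistances, inner to outer:
  R_copper = (1/1.76 − 1/1.78)/(4πk) = 0.006384/(4π·459) = 1.107×10^-6 K/W
  R_phenolic foam = (1/1.78 − 1/2.45)/(4πk) = 0.1536/(4π·0.0238) = 0.5137 K/W
ΣR = 1.107×10^-6 + 0.5137 = 0.5137 K/W
Q = ΔT/ΣR = (-180 °C − 25.4 °C)/0.5137 = -400 W
(Negative Q ⇒ heat flows inward; heat gain = 400 W.)

Q = 400 W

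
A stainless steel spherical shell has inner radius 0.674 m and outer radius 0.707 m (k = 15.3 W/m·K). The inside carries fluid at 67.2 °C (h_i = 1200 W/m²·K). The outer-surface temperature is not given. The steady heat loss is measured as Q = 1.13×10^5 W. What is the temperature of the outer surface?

T_out = 10.0 °C

Sum the resistances:
  R_conv,in = 1/(4πr²h) = 1/(4π·0.674²·1200) = 1.460×10^-4 K/W
  R_stainless steel = (1/0.674 − 1/0.707)/(4πk) = 0.06925/(4π·15.3) = 3.602×10^-4 K/W
ΣR = 5.062×10^-4 K/W
ΔT = Q·ΣR = 1.13×10^5 × 5.062×10^-4 = 57.20 K
Heat flows outward, so T_out = T_in − ΔT = 67.2 − 57.20 = 10.0 °C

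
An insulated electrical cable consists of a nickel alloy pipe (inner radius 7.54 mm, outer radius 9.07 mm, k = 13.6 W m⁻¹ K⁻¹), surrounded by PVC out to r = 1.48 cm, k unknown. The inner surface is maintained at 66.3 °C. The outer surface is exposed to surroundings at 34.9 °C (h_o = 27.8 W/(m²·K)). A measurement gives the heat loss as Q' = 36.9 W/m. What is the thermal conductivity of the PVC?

k = 0.169 W/m·K

ΣR = ΔT/Q' = |66.3 − 34.9|/36.9 = 0.8509 m·K/W
Known resistances:
  R'_nickel alloy = ln(0.00907/0.00754)/(2πk) = 0.1848/(2π·13.6) = 0.002162 m·K/W
  R'_conv,out = 1/(2πr h) = 1/(2π·0.0148·27.8) = 0.3868 m·K/W
R_PVC = ΣR − ΣR_known = 0.8509 − 0.3890 = 0.4619 m·K/W
ln(r₂/r₁)/(2πk) = 0.4619 ⇒ k = 0.4897/(2π·0.4619) = 0.169 W/m·K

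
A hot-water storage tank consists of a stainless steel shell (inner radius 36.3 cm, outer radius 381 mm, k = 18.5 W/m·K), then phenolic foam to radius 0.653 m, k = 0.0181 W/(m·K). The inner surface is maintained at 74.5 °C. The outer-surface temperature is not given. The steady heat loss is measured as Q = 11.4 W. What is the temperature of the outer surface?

T_out = 19.7 °C

Series resistances:
  R_stainless steel = (1/0.363 − 1/0.381)/(4πk) = 0.1301/(4π·18.5) = 5.598×10^-4 K/W
  R_phenolic foam = (1/0.381 − 1/0.653)/(4πk) = 1.093/(4π·0.0181) = 4.807 K/W
ΣR = 4.807 K/W
ΔT = Q·ΣR = 11.4 × 4.807 = 54.80 K
Heat flows outward, so T_out = T_in − ΔT = 74.5 − 54.80 = 19.7 °C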